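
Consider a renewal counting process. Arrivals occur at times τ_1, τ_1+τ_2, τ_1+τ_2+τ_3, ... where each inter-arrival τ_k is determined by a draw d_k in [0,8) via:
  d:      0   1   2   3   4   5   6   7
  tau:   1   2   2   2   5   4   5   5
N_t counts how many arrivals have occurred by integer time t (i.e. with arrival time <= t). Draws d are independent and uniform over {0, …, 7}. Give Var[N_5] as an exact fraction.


415409775/1073741824

Inter-arrival values over d=0..7: [1, 2, 2, 2, 5, 4, 5, 5]
Each d has probability 1/8, so the pmf of τ is: f(1) = 1/8, f(2) = 3/8, f(4) = 1/8, f(5) = 3/8
Let p_n(j) = P(N_n = j), with p_0 = [1]. Condition on τ_1: p_n(0) = P(τ > n), and for j >= 1, p_n(j) = Σ_{k<=n} f(k)·p_{n−k}(j−1)
p_1 = [7/8, 1/8]  (j = 0..1)
p_2 = [1/2, 31/64, 1/64]  (j = 0..2)
p_3 = [1/2, 25/64, 55/512, 1/512]  (j = 0..3)
p_4 = [3/8, 3/8, 59/256, 79/4096, 1/4096]  (j = 0..4)
p_5 = [0, 23/32, 107/512, 283/4096, 103/32768, 1/32768]  (j = 0..5)
E[N_5] = Σ j·p_5(j) = 44457/32768;  E[N_5²] = Σ j²·p_5(j) = 72993/32768
Var[N_5] = 72993/32768 − (44457/32768)² = 415409775/1073741824


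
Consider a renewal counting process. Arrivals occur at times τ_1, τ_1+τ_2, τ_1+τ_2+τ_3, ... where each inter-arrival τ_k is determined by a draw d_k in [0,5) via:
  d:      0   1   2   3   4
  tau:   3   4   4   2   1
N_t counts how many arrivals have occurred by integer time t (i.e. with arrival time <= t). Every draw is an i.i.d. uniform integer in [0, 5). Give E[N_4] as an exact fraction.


796/625

Inter-arrival values over d=0..4: [3, 4, 4, 2, 1]
Each d has probability 1/5, so the pmf of τ is: f(1) = 1/5, f(2) = 1/5, f(3) = 1/5, f(4) = 2/5
Renewal equation for m(n) = E[N_n]: condition on τ_1 = k (if k <= n, one arrival plus a fresh copy on the remaining n−k steps): m(n) = F(n) + Σ_{k<=n} f(k)·m(n−k), where F(n) = P(τ <= n) and m(0) = 0
m(1) = F(1) = 1/5
m(2) = F(2) + f(1)·m(1) = 2/5 + 1/5·1/5 = 11/25
m(3) = F(3) + f(1)·m(2) + f(2)·m(1) = 3/5 + 1/5·11/25 + 1/5·1/5 = 91/125
m(4) = F(4) + f(1)·m(3) + f(2)·m(2) + f(3)·m(1) = 1 + 1/5·91/125 + 1/5·11/25 + 1/5·1/5 = 796/625
E[N_4] = m(4) = 796/625


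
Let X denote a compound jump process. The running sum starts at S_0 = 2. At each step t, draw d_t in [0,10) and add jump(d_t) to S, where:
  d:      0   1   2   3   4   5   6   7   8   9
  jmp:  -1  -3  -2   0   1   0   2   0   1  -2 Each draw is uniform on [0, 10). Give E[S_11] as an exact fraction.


Outcome values over d=0..9: [-1, -3, -2, 0, 1, 0, 2, 0, 1, -2]
Σy = -4, Σy² = 24, M = 10
μ = -4/10 = -2/5,  σ² = 24/10 − (-2/5)² = 56/25
E[S_11] = 2 + 11·(-2/5) = -12/5

-12/5


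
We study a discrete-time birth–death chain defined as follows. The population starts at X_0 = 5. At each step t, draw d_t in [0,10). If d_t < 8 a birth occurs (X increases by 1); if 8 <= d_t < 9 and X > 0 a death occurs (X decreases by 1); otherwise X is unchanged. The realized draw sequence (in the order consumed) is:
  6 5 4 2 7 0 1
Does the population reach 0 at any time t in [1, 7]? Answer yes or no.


t=0: X=5, d=6 → birth, X_1=6
t=1: X=6, d=5 → birth, X_2=7
t=2: X=7, d=4 → birth, X_3=8
t=3: X=8, d=2 → birth, X_4=9
t=4: X=9, d=7 → birth, X_5=10
t=5: X=10, d=0 → birth, X_6=11
t=6: X=11, d=1 → birth, X_7=12

no


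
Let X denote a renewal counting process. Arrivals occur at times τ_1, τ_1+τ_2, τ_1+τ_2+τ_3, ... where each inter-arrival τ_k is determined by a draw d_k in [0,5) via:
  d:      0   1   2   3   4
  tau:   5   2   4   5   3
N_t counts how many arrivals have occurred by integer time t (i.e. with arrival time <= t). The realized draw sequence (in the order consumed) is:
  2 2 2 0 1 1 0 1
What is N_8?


2

draw d_1=2: τ_1=4, arrival time A_1=4
draw d_2=2: τ_2=4, arrival time A_2=8
draw d_3=2: τ_3=4, arrival time A_3=12
draw d_4=0: τ_4=5, arrival time A_4=17
draw d_5=1: τ_5=2, arrival time A_5=19
draw d_6=1: τ_6=2, arrival time A_6=21
draw d_7=0: τ_7=5, arrival time A_7=26
draw d_8=1: τ_8=2, arrival time A_8=28
N_t over t=0..8: 0:0 1:0 2:0 3:0 4:1 5:1 6:1 7:1 8:2


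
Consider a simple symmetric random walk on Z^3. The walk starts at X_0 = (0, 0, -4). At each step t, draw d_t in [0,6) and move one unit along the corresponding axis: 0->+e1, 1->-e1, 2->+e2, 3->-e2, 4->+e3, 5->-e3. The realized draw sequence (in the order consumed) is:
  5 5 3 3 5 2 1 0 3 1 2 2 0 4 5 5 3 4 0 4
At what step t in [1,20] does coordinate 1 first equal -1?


t=0: X=(0, 0, -4), d=5 → -e3, X_1=(0, 0, -5)
t=1: X=(0, 0, -5), d=5 → -e3, X_2=(0, 0, -6)
t=2: X=(0, 0, -6), d=3 → -e2, X_3=(0, -1, -6)
t=3: X=(0, -1, -6), d=3 → -e2, X_4=(0, -2, -6)
t=4: X=(0, -2, -6), d=5 → -e3, X_5=(0, -2, -7)
t=5: X=(0, -2, -7), d=2 → +e2, X_6=(0, -1, -7)
t=6: X=(0, -1, -7), d=1 → -e1, X_7=(-1, -1, -7)
t=7: X=(-1, -1, -7), d=0 → +e1, X_8=(0, -1, -7)
t=8: X=(0, -1, -7), d=3 → -e2, X_9=(0, -2, -7)
t=9: X=(0, -2, -7), d=1 → -e1, X_10=(-1, -2, -7)
t=10: X=(-1, -2, -7), d=2 → +e2, X_11=(-1, -1, -7)
t=11: X=(-1, -1, -7), d=2 → +e2, X_12=(-1, 0, -7)
t=12: X=(-1, 0, -7), d=0 → +e1, X_13=(0, 0, -7)
t=13: X=(0, 0, -7), d=4 → +e3, X_14=(0, 0, -6)
t=14: X=(0, 0, -6), d=5 → -e3, X_15=(0, 0, -7)
t=15: X=(0, 0, -7), d=5 → -e3, X_16=(0, 0, -8)
t=16: X=(0, 0, -8), d=3 → -e2, X_17=(0, -1, -8)
t=17: X=(0, -1, -8), d=4 → +e3, X_18=(0, -1, -7)
t=18: X=(0, -1, -7), d=0 → +e1, X_19=(1, -1, -7)
t=19: X=(1, -1, -7), d=4 → +e3, X_20=(1, -1, -6)

7


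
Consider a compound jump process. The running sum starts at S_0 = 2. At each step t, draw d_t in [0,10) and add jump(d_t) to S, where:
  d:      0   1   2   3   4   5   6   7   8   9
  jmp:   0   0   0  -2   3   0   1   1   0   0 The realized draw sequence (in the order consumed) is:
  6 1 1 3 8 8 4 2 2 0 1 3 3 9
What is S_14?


t=0: S=2, d=6, jump=1, S_1=3
t=1: S=3, d=1, jump=0, S_2=3
t=2: S=3, d=1, jump=0, S_3=3
t=3: S=3, d=3, jump=-2, S_4=1
t=4: S=1, d=8, jump=0, S_5=1
t=5: S=1, d=8, jump=0, S_6=1
t=6: S=1, d=4, jump=3, S_7=4
t=7: S=4, d=2, jump=0, S_8=4
t=8: S=4, d=2, jump=0, S_9=4
t=9: S=4, d=0, jump=0, S_10=4
t=10: S=4, d=1, jump=0, S_11=4
t=11: S=4, d=3, jump=-2, S_12=2
t=12: S=2, d=3, jump=-2, S_13=0
t=13: S=0, d=9, jump=0, S_14=0

0


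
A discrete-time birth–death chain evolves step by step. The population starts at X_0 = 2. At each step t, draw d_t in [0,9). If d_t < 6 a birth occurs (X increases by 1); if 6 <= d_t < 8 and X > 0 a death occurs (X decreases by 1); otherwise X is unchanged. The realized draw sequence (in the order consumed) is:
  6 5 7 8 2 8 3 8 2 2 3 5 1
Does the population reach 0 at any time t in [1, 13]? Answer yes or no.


t=0: X=2, d=6 → death, X_1=1
t=1: X=1, d=5 → birth, X_2=2
t=2: X=2, d=7 → death, X_3=1
t=3: X=1, d=8 → hold, X_4=1
t=4: X=1, d=2 → birth, X_5=2
t=5: X=2, d=8 → hold, X_6=2
t=6: X=2, d=3 → birth, X_7=3
t=7: X=3, d=8 → hold, X_8=3
t=8: X=3, d=2 → birth, X_9=4
t=9: X=4, d=2 → birth, X_10=5
t=10: X=5, d=3 → birth, X_11=6
t=11: X=6, d=5 → birth, X_12=7
t=12: X=7, d=1 → birth, X_13=8

no


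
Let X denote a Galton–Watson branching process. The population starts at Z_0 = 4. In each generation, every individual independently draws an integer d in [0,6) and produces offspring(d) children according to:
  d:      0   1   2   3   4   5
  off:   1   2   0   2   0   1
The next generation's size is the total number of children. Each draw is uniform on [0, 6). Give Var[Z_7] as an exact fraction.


Outcome values over d=0..5: [1, 2, 0, 2, 0, 1]
Σy = 6, Σy² = 10, M = 6
μ = 6/6 = 1,  σ² = 10/6 − (1)² = 2/3
V_0 = 0, E_0 = 4
V_1 = 2/3·E_0 + (1)²·V_0 = 8/3;  E_1 = 4
V_2 = 2/3·E_1 + (1)²·V_1 = 16/3;  E_2 = 4
V_3 = 2/3·E_2 + (1)²·V_2 = 8;  E_3 = 4
V_4 = 2/3·E_3 + (1)²·V_3 = 32/3;  E_4 = 4
V_5 = 2/3·E_4 + (1)²·V_4 = 40/3;  E_5 = 4
V_6 = 2/3·E_5 + (1)²·V_5 = 16;  E_6 = 4
V_7 = 2/3·E_6 + (1)²·V_6 = 56/3;  E_7 = 4

56/3


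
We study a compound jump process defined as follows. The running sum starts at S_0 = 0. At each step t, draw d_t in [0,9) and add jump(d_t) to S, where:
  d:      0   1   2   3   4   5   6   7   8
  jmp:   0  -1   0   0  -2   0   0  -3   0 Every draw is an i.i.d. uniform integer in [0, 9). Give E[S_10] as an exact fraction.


-20/3

Outcome values over d=0..8: [0, -1, 0, 0, -2, 0, 0, -3, 0]
Σy = -6, Σy² = 14, M = 9
μ = -6/9 = -2/3,  σ² = 14/9 − (-2/3)² = 10/9
E[S_10] = 0 + 10·(-2/3) = -20/3


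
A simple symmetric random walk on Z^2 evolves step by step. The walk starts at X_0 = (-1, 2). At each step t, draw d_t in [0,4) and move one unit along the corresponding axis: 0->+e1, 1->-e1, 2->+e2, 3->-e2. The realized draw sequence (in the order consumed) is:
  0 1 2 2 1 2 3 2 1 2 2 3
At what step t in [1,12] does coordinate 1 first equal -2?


5

t=0: X=(-1, 2), d=0 → +e1, X_1=(0, 2)
t=1: X=(0, 2), d=1 → -e1, X_2=(-1, 2)
t=2: X=(-1, 2), d=2 → +e2, X_3=(-1, 3)
t=3: X=(-1, 3), d=2 → +e2, X_4=(-1, 4)
t=4: X=(-1, 4), d=1 → -e1, X_5=(-2, 4)
t=5: X=(-2, 4), d=2 → +e2, X_6=(-2, 5)
t=6: X=(-2, 5), d=3 → -e2, X_7=(-2, 4)
t=7: X=(-2, 4), d=2 → +e2, X_8=(-2, 5)
t=8: X=(-2, 5), d=1 → -e1, X_9=(-3, 5)
t=9: X=(-3, 5), d=2 → +e2, X_10=(-3, 6)
t=10: X=(-3, 6), d=2 → +e2, X_11=(-3, 7)
t=11: X=(-3, 7), d=3 → -e2, X_12=(-3, 6)


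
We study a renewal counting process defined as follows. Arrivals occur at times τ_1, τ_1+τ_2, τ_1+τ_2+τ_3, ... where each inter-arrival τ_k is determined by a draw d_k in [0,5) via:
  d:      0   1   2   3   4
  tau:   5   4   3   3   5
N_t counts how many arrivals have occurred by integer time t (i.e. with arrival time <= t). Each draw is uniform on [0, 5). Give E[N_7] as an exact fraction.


Inter-arrival values over d=0..4: [5, 4, 3, 3, 5]
Each d has probability 1/5, so the pmf of τ is: f(3) = 2/5, f(4) = 1/5, f(5) = 2/5
Renewal equation for m(n) = E[N_n]: condition on τ_1 = k (if k <= n, one arrival plus a fresh copy on the remaining n−k steps): m(n) = F(n) + Σ_{k<=n} f(k)·m(n−k), where F(n) = P(τ <= n) and m(0) = 0
m(1) = F(1) = 0
m(2) = F(2) = 0
m(3) = F(3) = 2/5
m(4) = F(4) = 3/5
m(5) = F(5) = 1
m(6) = F(6) + f(3)·m(3) = 1 + 2/5·2/5 = 29/25
m(7) = F(7) + f(3)·m(4) + f(4)·m(3) = 1 + 2/5·3/5 + 1/5·2/5 = 33/25
E[N_7] = m(7) = 33/25

33/25


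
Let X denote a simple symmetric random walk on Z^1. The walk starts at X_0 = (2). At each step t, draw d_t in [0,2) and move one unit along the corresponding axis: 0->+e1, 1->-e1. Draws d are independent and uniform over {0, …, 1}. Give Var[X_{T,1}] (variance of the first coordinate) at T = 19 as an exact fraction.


19

Outcome values over d=0..1: [1, -1]
Σy = 0, Σy² = 2, M = 2
μ = 0/2 = 0,  σ² = 2/2 − (0)² = 1
Independent increments: Var[X_19] = 19·σ² = 19·(1) = 19


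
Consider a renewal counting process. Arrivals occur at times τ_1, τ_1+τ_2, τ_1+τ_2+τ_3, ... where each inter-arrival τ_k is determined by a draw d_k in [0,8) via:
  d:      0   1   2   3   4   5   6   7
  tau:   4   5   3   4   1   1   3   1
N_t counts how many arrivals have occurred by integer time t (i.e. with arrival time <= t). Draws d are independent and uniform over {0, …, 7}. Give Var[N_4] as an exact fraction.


Inter-arrival values over d=0..7: [4, 5, 3, 4, 1, 1, 3, 1]
Each d has probability 1/8, so the pmf of τ is: f(1) = 3/8, f(3) = 1/4, f(4) = 1/4, f(5) = 1/8
Let p_n(j) = P(N_n = j), with p_0 = [1]. Condition on τ_1: p_n(0) = P(τ > n), and for j >= 1, p_n(j) = Σ_{k<=n} f(k)·p_{n−k}(j−1)
p_1 = [5/8, 3/8]  (j = 0..1)
p_2 = [5/8, 15/64, 9/64]  (j = 0..2)
p_3 = [3/8, 31/64, 45/512, 27/512]  (j = 0..3)
p_4 = [1/8, 35/64, 141/512, 135/4096, 81/4096]  (j = 0..4)
E[N_4] = Σ j·p_4(j) = 5225/4096;  E[N_4²] = Σ j²·p_4(j) = 9263/4096
Var[N_4] = 9263/4096 − (5225/4096)² = 10640623/16777216

10640623/16777216


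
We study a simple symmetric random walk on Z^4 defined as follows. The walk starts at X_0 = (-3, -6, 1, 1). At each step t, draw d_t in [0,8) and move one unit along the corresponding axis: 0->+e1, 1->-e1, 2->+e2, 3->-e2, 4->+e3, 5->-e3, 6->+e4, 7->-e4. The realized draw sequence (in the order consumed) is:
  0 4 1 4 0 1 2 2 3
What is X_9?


t=0: X=(-3, -6, 1, 1), d=0 → +e1, X_1=(-2, -6, 1, 1)
t=1: X=(-2, -6, 1, 1), d=4 → +e3, X_2=(-2, -6, 2, 1)
t=2: X=(-2, -6, 2, 1), d=1 → -e1, X_3=(-3, -6, 2, 1)
t=3: X=(-3, -6, 2, 1), d=4 → +e3, X_4=(-3, -6, 3, 1)
t=4: X=(-3, -6, 3, 1), d=0 → +e1, X_5=(-2, -6, 3, 1)
t=5: X=(-2, -6, 3, 1), d=1 → -e1, X_6=(-3, -6, 3, 1)
t=6: X=(-3, -6, 3, 1), d=2 → +e2, X_7=(-3, -5, 3, 1)
t=7: X=(-3, -5, 3, 1), d=2 → +e2, X_8=(-3, -4, 3, 1)
t=8: X=(-3, -4, 3, 1), d=3 → -e2, X_9=(-3, -5, 3, 1)

(-3, -5, 3, 1)


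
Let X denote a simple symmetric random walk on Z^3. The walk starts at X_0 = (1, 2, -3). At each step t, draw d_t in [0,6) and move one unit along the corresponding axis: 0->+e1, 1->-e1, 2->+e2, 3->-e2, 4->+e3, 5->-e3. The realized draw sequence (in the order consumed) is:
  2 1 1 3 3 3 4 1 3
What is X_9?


(-2, -1, -2)

t=0: X=(1, 2, -3), d=2 → +e2, X_1=(1, 3, -3)
t=1: X=(1, 3, -3), d=1 → -e1, X_2=(0, 3, -3)
t=2: X=(0, 3, -3), d=1 → -e1, X_3=(-1, 3, -3)
t=3: X=(-1, 3, -3), d=3 → -e2, X_4=(-1, 2, -3)
t=4: X=(-1, 2, -3), d=3 → -e2, X_5=(-1, 1, -3)
t=5: X=(-1, 1, -3), d=3 → -e2, X_6=(-1, 0, -3)
t=6: X=(-1, 0, -3), d=4 → +e3, X_7=(-1, 0, -2)
t=7: X=(-1, 0, -2), d=1 → -e1, X_8=(-2, 0, -2)
t=8: X=(-2, 0, -2), d=3 → -e2, X_9=(-2, -1, -2)


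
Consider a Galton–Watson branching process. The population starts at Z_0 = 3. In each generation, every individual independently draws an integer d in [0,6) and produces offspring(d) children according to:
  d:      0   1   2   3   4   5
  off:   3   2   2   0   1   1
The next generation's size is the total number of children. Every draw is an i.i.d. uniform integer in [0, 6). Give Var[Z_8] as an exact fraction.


151679385/65536

Outcome values over d=0..5: [3, 2, 2, 0, 1, 1]
Σy = 9, Σy² = 19, M = 6
μ = 9/6 = 3/2,  σ² = 19/6 − (3/2)² = 11/12
V_0 = 0, E_0 = 3
V_1 = 11/12·E_0 + (3/2)²·V_0 = 11/4;  E_1 = 9/2
V_2 = 11/12·E_1 + (3/2)²·V_1 = 165/16;  E_2 = 27/4
V_3 = 11/12·E_2 + (3/2)²·V_2 = 1881/64;  E_3 = 81/8
V_4 = 11/12·E_3 + (3/2)²·V_3 = 19305/256;  E_4 = 243/16
V_5 = 11/12·E_4 + (3/2)²·V_4 = 188001/1024;  E_5 = 729/32
V_6 = 11/12·E_5 + (3/2)²·V_5 = 1777545/4096;  E_6 = 2187/64
V_7 = 11/12·E_6 + (3/2)²·V_6 = 16511121/16384;  E_7 = 6561/128
V_8 = 11/12·E_7 + (3/2)²·V_7 = 151679385/65536;  E_8 = 19683/256


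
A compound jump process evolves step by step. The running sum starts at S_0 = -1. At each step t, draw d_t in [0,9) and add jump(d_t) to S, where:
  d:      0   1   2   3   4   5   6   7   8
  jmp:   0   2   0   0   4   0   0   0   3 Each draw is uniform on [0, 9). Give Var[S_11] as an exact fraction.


220/9

Outcome values over d=0..8: [0, 2, 0, 0, 4, 0, 0, 0, 3]
Σy = 9, Σy² = 29, M = 9
μ = 9/9 = 1,  σ² = 29/9 − (1)² = 20/9
Independent increments: Var[S_11] = 11·σ² = 11·(20/9) = 220/9


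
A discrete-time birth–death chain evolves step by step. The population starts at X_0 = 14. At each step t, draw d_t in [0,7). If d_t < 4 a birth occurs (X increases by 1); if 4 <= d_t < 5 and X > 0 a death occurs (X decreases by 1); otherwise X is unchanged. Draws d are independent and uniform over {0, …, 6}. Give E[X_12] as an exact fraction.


X can drop by at most 1 per step and X_0 = 14 > T = 12, so X_t >= 14 − t >= 2 > 0 for every t <= 12: the floor at 0 (the 'and X > 0' condition) never binds. Hence X_12 = X_0 + Σ_{t<12} Y_t with i.i.d. increments Y_t = y(d_t) ∈ {+1, −1, 0}.
Outcome values over d=0..6: [1, 1, 1, 1, -1, 0, 0]
Σy = 3, Σy² = 5, M = 7
μ = 3/7 = 3/7,  σ² = 5/7 − (3/7)² = 26/49
E[X_12] = 14 + 12·(3/7) = 134/7

134/7


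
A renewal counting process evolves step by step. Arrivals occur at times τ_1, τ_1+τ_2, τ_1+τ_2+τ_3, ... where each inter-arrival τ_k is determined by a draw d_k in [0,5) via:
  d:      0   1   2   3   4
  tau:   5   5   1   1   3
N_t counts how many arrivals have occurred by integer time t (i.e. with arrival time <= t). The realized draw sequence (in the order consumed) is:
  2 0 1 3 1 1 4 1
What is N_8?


draw d_1=2: τ_1=1, arrival time A_1=1
draw d_2=0: τ_2=5, arrival time A_2=6
draw d_3=1: τ_3=5, arrival time A_3=11
draw d_4=3: τ_4=1, arrival time A_4=12
draw d_5=1: τ_5=5, arrival time A_5=17
draw d_6=1: τ_6=5, arrival time A_6=22
draw d_7=4: τ_7=3, arrival time A_7=25
draw d_8=1: τ_8=5, arrival time A_8=30
N_t over t=0..8: 0:0 1:1 2:1 3:1 4:1 5:1 6:2 7:2 8:2

2


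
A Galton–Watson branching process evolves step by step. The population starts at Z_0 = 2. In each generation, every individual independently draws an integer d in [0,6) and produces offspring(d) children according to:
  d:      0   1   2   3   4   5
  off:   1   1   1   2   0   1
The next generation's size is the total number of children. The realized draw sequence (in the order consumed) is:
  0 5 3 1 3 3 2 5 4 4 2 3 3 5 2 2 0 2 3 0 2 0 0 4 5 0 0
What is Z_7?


gen 0: Z_0=2, draws=[0, 5], offspring=[1, 1], Z_1=2
gen 1: Z_1=2, draws=[3, 1], offspring=[2, 1], Z_2=3
gen 2: Z_2=3, draws=[3, 3, 2], offspring=[2, 2, 1], Z_3=5
gen 3: Z_3=5, draws=[5, 4, 4, 2, 3], offspring=[1, 0, 0, 1, 2], Z_4=4
gen 4: Z_4=4, draws=[3, 5, 2, 2], offspring=[2, 1, 1, 1], Z_5=5
gen 5: Z_5=5, draws=[0, 2, 3, 0, 2], offspring=[1, 1, 2, 1, 1], Z_6=6
gen 6: Z_6=6, draws=[0, 0, 4, 5, 0, 0], offspring=[1, 1, 0, 1, 1, 1], Z_7=5

5


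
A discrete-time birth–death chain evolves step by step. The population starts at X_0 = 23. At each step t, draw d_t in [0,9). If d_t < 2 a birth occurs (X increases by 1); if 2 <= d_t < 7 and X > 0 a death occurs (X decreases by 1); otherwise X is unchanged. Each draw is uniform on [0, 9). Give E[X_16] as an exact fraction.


53/3

X can drop by at most 1 per step and X_0 = 23 > T = 16, so X_t >= 23 − t >= 7 > 0 for every t <= 16: the floor at 0 (the 'and X > 0' condition) never binds. Hence X_16 = X_0 + Σ_{t<16} Y_t with i.i.d. increments Y_t = y(d_t) ∈ {+1, −1, 0}.
Outcome values over d=0..8: [1, 1, -1, -1, -1, -1, -1, 0, 0]
Σy = -3, Σy² = 7, M = 9
μ = -3/9 = -1/3,  σ² = 7/9 − (-1/3)² = 2/3
E[X_16] = 23 + 16·(-1/3) = 53/3


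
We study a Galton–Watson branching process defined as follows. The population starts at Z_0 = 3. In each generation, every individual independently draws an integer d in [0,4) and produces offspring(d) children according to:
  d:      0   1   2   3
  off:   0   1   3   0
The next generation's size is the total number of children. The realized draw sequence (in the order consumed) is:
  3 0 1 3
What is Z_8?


gen 0: Z_0=3, draws=[3, 0, 1], offspring=[0, 0, 1], Z_1=1
gen 1: Z_1=1, draws=[3], offspring=[0], Z_2=0
gen 2: Z_2=0, draws=[], offspring=[], Z_3=0
gen 3: Z_3=0, draws=[], offspring=[], Z_4=0
gen 4: Z_4=0, draws=[], offspring=[], Z_5=0
gen 5: Z_5=0, draws=[], offspring=[], Z_6=0
gen 6: Z_6=0, draws=[], offspring=[], Z_7=0
gen 7: Z_7=0, draws=[], offspring=[], Z_8=0

0


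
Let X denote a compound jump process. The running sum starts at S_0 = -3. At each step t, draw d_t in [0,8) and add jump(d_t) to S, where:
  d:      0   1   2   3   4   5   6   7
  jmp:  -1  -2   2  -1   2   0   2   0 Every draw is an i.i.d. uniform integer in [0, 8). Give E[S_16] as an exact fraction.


Outcome values over d=0..7: [-1, -2, 2, -1, 2, 0, 2, 0]
Σy = 2, Σy² = 18, M = 8
μ = 2/8 = 1/4,  σ² = 18/8 − (1/4)² = 35/16
E[S_16] = -3 + 16·(1/4) = 1

1


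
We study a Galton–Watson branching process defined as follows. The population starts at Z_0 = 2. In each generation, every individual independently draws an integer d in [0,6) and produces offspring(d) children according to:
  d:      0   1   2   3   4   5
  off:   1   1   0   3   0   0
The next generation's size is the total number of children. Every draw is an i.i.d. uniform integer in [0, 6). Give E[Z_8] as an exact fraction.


Outcome values over d=0..5: [1, 1, 0, 3, 0, 0]
Σy = 5, Σy² = 11, M = 6
μ = 5/6 = 5/6,  σ² = 11/6 − (5/6)² = 41/36
E[Z_0] = 2
E[Z_1] = 5/6·E[Z_0] = 5/3
E[Z_2] = 5/6·E[Z_1] = 25/18
E[Z_3] = 5/6·E[Z_2] = 125/108
E[Z_4] = 5/6·E[Z_3] = 625/648
E[Z_5] = 5/6·E[Z_4] = 3125/3888
E[Z_6] = 5/6·E[Z_5] = 15625/23328
E[Z_7] = 5/6·E[Z_6] = 78125/139968
E[Z_8] = 5/6·E[Z_7] = 390625/839808

390625/839808


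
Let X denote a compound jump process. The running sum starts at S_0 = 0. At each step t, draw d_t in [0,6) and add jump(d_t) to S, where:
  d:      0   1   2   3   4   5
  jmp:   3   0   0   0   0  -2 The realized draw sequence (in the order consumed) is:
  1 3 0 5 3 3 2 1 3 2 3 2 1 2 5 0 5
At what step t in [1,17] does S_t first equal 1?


t=0: S=0, d=1, jump=0, S_1=0
t=1: S=0, d=3, jump=0, S_2=0
t=2: S=0, d=0, jump=3, S_3=3
t=3: S=3, d=5, jump=-2, S_4=1
t=4: S=1, d=3, jump=0, S_5=1
t=5: S=1, d=3, jump=0, S_6=1
t=6: S=1, d=2, jump=0, S_7=1
t=7: S=1, d=1, jump=0, S_8=1
t=8: S=1, d=3, jump=0, S_9=1
t=9: S=1, d=2, jump=0, S_10=1
t=10: S=1, d=3, jump=0, S_11=1
t=11: S=1, d=2, jump=0, S_12=1
t=12: S=1, d=1, jump=0, S_13=1
t=13: S=1, d=2, jump=0, S_14=1
t=14: S=1, d=5, jump=-2, S_15=-1
t=15: S=-1, d=0, jump=3, S_16=2
t=16: S=2, d=5, jump=-2, S_17=0

4


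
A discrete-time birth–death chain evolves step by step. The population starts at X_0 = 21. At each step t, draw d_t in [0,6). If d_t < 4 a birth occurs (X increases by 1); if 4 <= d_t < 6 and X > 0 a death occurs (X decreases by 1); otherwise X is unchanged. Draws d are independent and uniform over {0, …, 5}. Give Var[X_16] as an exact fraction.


128/9

X can drop by at most 1 per step and X_0 = 21 > T = 16, so X_t >= 21 − t >= 5 > 0 for every t <= 16: the floor at 0 (the 'and X > 0' condition) never binds. Hence X_16 = X_0 + Σ_{t<16} Y_t with i.i.d. increments Y_t = y(d_t) ∈ {+1, −1, 0}.
Outcome values over d=0..5: [1, 1, 1, 1, -1, -1]
Σy = 2, Σy² = 6, M = 6
μ = 2/6 = 1/3,  σ² = 6/6 − (1/3)² = 8/9
Independent increments: Var[X_16] = 16·σ² = 16·(8/9) = 128/9


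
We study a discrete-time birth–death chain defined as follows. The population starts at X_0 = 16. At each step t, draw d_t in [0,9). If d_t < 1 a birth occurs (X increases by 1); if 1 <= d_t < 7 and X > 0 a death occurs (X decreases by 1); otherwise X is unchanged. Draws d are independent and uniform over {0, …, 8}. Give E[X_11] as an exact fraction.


X can drop by at most 1 per step and X_0 = 16 > T = 11, so X_t >= 16 − t >= 5 > 0 for every t <= 11: the floor at 0 (the 'and X > 0' condition) never binds. Hence X_11 = X_0 + Σ_{t<11} Y_t with i.i.d. increments Y_t = y(d_t) ∈ {+1, −1, 0}.
Outcome values over d=0..8: [1, -1, -1, -1, -1, -1, -1, 0, 0]
Σy = -5, Σy² = 7, M = 9
μ = -5/9 = -5/9,  σ² = 7/9 − (-5/9)² = 38/81
E[X_11] = 16 + 11·(-5/9) = 89/9

89/9


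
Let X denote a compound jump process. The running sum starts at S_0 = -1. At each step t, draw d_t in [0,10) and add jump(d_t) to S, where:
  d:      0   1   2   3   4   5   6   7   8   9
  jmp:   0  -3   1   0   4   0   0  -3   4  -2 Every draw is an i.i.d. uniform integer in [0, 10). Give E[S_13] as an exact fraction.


Outcome values over d=0..9: [0, -3, 1, 0, 4, 0, 0, -3, 4, -2]
Σy = 1, Σy² = 55, M = 10
μ = 1/10 = 1/10,  σ² = 55/10 − (1/10)² = 549/100
E[S_13] = -1 + 13·(1/10) = 3/10

3/10


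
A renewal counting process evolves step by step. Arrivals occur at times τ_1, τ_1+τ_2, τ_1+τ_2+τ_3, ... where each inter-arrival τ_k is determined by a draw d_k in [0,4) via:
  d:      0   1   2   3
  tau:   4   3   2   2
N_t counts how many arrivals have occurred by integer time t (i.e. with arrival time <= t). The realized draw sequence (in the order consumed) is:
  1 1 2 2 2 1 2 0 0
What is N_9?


3

draw d_1=1: τ_1=3, arrival time A_1=3
draw d_2=1: τ_2=3, arrival time A_2=6
draw d_3=2: τ_3=2, arrival time A_3=8
draw d_4=2: τ_4=2, arrival time A_4=10
draw d_5=2: τ_5=2, arrival time A_5=12
draw d_6=1: τ_6=3, arrival time A_6=15
draw d_7=2: τ_7=2, arrival time A_7=17
draw d_8=0: τ_8=4, arrival time A_8=21
draw d_9=0: τ_9=4, arrival time A_9=25
N_t over t=0..9: 0:0 1:0 2:0 3:1 4:1 5:1 6:2 7:2 8:3 9:3


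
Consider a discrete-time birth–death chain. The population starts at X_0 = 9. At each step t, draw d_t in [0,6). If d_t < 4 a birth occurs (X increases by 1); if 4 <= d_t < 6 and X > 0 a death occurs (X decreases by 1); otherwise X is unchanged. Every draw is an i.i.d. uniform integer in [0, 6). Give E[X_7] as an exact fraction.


34/3

X can drop by at most 1 per step and X_0 = 9 > T = 7, so X_t >= 9 − t >= 2 > 0 for every t <= 7: the floor at 0 (the 'and X > 0' condition) never binds. Hence X_7 = X_0 + Σ_{t<7} Y_t with i.i.d. increments Y_t = y(d_t) ∈ {+1, −1, 0}.
Outcome values over d=0..5: [1, 1, 1, 1, -1, -1]
Σy = 2, Σy² = 6, M = 6
μ = 2/6 = 1/3,  σ² = 6/6 − (1/3)² = 8/9
E[X_7] = 9 + 7·(1/3) = 34/3


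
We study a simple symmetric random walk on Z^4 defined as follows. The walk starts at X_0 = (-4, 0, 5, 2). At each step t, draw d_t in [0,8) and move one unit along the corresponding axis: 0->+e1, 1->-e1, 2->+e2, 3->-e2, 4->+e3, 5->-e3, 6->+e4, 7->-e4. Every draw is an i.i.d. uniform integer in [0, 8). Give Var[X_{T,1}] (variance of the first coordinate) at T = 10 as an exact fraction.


5/2

Outcome values over d=0..7: [1, -1, 0, 0, 0, 0, 0, 0]
Σy = 0, Σy² = 2, M = 8
μ = 0/8 = 0,  σ² = 2/8 − (0)² = 1/4
Independent increments: Var[X_10] = 10·σ² = 10·(1/4) = 5/2


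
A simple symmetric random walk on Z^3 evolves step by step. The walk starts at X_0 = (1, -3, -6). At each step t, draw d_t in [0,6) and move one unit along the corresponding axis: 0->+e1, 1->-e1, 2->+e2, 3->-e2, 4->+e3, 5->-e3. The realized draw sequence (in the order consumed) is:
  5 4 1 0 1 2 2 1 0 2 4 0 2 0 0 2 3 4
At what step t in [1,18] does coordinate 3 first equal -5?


t=0: X=(1, -3, -6), d=5 → -e3, X_1=(1, -3, -7)
t=1: X=(1, -3, -7), d=4 → +e3, X_2=(1, -3, -6)
t=2: X=(1, -3, -6), d=1 → -e1, X_3=(0, -3, -6)
t=3: X=(0, -3, -6), d=0 → +e1, X_4=(1, -3, -6)
t=4: X=(1, -3, -6), d=1 → -e1, X_5=(0, -3, -6)
t=5: X=(0, -3, -6), d=2 → +e2, X_6=(0, -2, -6)
t=6: X=(0, -2, -6), d=2 → +e2, X_7=(0, -1, -6)
t=7: X=(0, -1, -6), d=1 → -e1, X_8=(-1, -1, -6)
t=8: X=(-1, -1, -6), d=0 → +e1, X_9=(0, -1, -6)
t=9: X=(0, -1, -6), d=2 → +e2, X_10=(0, 0, -6)
t=10: X=(0, 0, -6), d=4 → +e3, X_11=(0, 0, -5)
t=11: X=(0, 0, -5), d=0 → +e1, X_12=(1, 0, -5)
t=12: X=(1, 0, -5), d=2 → +e2, X_13=(1, 1, -5)
t=13: X=(1, 1, -5), d=0 → +e1, X_14=(2, 1, -5)
t=14: X=(2, 1, -5), d=0 → +e1, X_15=(3, 1, -5)
t=15: X=(3, 1, -5), d=2 → +e2, X_16=(3, 2, -5)
t=16: X=(3, 2, -5), d=3 → -e2, X_17=(3, 1, -5)
t=17: X=(3, 1, -5), d=4 → +e3, X_18=(3, 1, -4)

11


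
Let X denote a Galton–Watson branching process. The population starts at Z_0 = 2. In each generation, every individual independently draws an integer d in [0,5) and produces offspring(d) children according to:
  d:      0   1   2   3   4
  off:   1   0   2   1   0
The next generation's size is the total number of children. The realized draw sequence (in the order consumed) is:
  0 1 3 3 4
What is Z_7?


gen 0: Z_0=2, draws=[0, 1], offspring=[1, 0], Z_1=1
gen 1: Z_1=1, draws=[3], offspring=[1], Z_2=1
gen 2: Z_2=1, draws=[3], offspring=[1], Z_3=1
gen 3: Z_3=1, draws=[4], offspring=[0], Z_4=0
gen 4: Z_4=0, draws=[], offspring=[], Z_5=0
gen 5: Z_5=0, draws=[], offspring=[], Z_6=0
gen 6: Z_6=0, draws=[], offspring=[], Z_7=0

0


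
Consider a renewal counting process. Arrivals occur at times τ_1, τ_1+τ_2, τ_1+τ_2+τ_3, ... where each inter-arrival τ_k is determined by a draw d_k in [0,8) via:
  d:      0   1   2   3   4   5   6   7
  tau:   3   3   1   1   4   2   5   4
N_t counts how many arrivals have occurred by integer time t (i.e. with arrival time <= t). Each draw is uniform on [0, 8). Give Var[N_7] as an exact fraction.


Inter-arrival values over d=0..7: [3, 3, 1, 1, 4, 2, 5, 4]
Each d has probability 1/8, so the pmf of τ is: f(1) = 1/4, f(2) = 1/8, f(3) = 1/4, f(4) = 1/4, f(5) = 1/8
Let p_n(j) = P(N_n = j), with p_0 = [1]. Condition on τ_1: p_n(0) = P(τ > n), and for j >= 1, p_n(j) = Σ_{k<=n} f(k)·p_{n−k}(j−1)
p_1 = [3/4, 1/4]  (j = 0..1)
p_2 = [5/8, 5/16, 1/16]  (j = 0..2)
p_3 = [3/8, 1/2, 7/64, 1/64]  (j = 0..3)
p_4 = [1/8, 39/64, 29/128, 9/256, 1/256]  (j = 0..4)
p_5 = [0, 35/64, 91/256, 11/128, 11/1024, 1/1024]  (j = 0..5)
p_6 = [0, 23/64, 229/512, 41/256, 61/2048, 13/4096, 1/4096]  (j = 0..6)
p_7 = [0, 13/64, 243/512, 127/512, 65/1024, 5/512, 15/16384, 1/16384]  (j = 0..7)
E[N_7] = Σ j·p_7(j) = 36129/16384;  E[N_7²] = Σ j²·p_7(j) = 92237/16384
Var[N_7] = 92237/16384 − (36129/16384)² = 205906367/268435456

205906367/268435456


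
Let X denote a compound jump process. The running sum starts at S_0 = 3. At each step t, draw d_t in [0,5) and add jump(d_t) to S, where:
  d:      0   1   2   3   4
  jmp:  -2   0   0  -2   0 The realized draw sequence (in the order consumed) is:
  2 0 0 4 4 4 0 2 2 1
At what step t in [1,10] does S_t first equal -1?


t=0: S=3, d=2, jump=0, S_1=3
t=1: S=3, d=0, jump=-2, S_2=1
t=2: S=1, d=0, jump=-2, S_3=-1
t=3: S=-1, d=4, jump=0, S_4=-1
t=4: S=-1, d=4, jump=0, S_5=-1
t=5: S=-1, d=4, jump=0, S_6=-1
t=6: S=-1, d=0, jump=-2, S_7=-3
t=7: S=-3, d=2, jump=0, S_8=-3
t=8: S=-3, d=2, jump=0, S_9=-3
t=9: S=-3, d=1, jump=0, S_10=-3

3


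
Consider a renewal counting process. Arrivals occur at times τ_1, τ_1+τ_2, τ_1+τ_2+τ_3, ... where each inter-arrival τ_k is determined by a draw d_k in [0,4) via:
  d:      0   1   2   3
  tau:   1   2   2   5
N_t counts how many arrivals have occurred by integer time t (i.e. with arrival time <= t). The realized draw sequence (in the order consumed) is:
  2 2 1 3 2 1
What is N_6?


draw d_1=2: τ_1=2, arrival time A_1=2
draw d_2=2: τ_2=2, arrival time A_2=4
draw d_3=1: τ_3=2, arrival time A_3=6
draw d_4=3: τ_4=5, arrival time A_4=11
draw d_5=2: τ_5=2, arrival time A_5=13
draw d_6=1: τ_6=2, arrival time A_6=15
N_t over t=0..6: 0:0 1:0 2:1 3:1 4:2 5:2 6:3

3


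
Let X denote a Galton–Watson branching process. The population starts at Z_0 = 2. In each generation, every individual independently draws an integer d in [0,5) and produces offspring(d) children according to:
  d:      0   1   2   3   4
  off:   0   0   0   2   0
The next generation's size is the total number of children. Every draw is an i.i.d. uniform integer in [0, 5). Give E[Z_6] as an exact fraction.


Outcome values over d=0..4: [0, 0, 0, 2, 0]
Σy = 2, Σy² = 4, M = 5
μ = 2/5 = 2/5,  σ² = 4/5 − (2/5)² = 16/25
E[Z_0] = 2
E[Z_1] = 2/5·E[Z_0] = 4/5
E[Z_2] = 2/5·E[Z_1] = 8/25
E[Z_3] = 2/5·E[Z_2] = 16/125
E[Z_4] = 2/5·E[Z_3] = 32/625
E[Z_5] = 2/5·E[Z_4] = 64/3125
E[Z_6] = 2/5·E[Z_5] = 128/15625

128/15625


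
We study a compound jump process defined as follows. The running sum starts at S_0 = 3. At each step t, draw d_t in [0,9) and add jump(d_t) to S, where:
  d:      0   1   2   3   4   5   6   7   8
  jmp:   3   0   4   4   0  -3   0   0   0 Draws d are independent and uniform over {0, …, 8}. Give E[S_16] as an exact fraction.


Outcome values over d=0..8: [3, 0, 4, 4, 0, -3, 0, 0, 0]
Σy = 8, Σy² = 50, M = 9
μ = 8/9 = 8/9,  σ² = 50/9 − (8/9)² = 386/81
E[S_16] = 3 + 16·(8/9) = 155/9

155/9


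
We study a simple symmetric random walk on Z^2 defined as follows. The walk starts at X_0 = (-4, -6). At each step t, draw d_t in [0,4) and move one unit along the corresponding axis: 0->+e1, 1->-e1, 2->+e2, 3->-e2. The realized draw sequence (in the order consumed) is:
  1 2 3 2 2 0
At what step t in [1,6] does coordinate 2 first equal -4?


5

t=0: X=(-4, -6), d=1 → -e1, X_1=(-5, -6)
t=1: X=(-5, -6), d=2 → +e2, X_2=(-5, -5)
t=2: X=(-5, -5), d=3 → -e2, X_3=(-5, -6)
t=3: X=(-5, -6), d=2 → +e2, X_4=(-5, -5)
t=4: X=(-5, -5), d=2 → +e2, X_5=(-5, -4)
t=5: X=(-5, -4), d=0 → +e1, X_6=(-4, -4)


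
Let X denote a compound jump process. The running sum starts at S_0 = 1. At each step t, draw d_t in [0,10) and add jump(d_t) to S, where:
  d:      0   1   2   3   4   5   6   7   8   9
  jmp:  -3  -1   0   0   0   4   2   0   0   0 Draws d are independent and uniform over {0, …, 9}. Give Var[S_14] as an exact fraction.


Outcome values over d=0..9: [-3, -1, 0, 0, 0, 4, 2, 0, 0, 0]
Σy = 2, Σy² = 30, M = 10
μ = 2/10 = 1/5,  σ² = 30/10 − (1/5)² = 74/25
Independent increments: Var[S_14] = 14·σ² = 14·(74/25) = 1036/25

1036/25


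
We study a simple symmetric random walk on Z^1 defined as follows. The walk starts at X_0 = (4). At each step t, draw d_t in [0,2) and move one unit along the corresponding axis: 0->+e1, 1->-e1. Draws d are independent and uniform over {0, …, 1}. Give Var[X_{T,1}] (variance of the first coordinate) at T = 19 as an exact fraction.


19

Outcome values over d=0..1: [1, -1]
Σy = 0, Σy² = 2, M = 2
μ = 0/2 = 0,  σ² = 2/2 − (0)² = 1
Independent increments: Var[X_19] = 19·σ² = 19·(1) = 19


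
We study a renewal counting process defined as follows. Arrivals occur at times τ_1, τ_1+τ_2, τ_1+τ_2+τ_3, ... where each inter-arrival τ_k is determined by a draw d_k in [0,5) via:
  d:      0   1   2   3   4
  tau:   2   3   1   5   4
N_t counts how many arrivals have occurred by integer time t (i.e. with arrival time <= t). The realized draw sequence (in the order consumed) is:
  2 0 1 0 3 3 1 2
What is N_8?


draw d_1=2: τ_1=1, arrival time A_1=1
draw d_2=0: τ_2=2, arrival time A_2=3
draw d_3=1: τ_3=3, arrival time A_3=6
draw d_4=0: τ_4=2, arrival time A_4=8
draw d_5=3: τ_5=5, arrival time A_5=13
draw d_6=3: τ_6=5, arrival time A_6=18
draw d_7=1: τ_7=3, arrival time A_7=21
draw d_8=2: τ_8=1, arrival time A_8=22
N_t over t=0..8: 0:0 1:1 2:1 3:2 4:2 5:2 6:3 7:3 8:4

4


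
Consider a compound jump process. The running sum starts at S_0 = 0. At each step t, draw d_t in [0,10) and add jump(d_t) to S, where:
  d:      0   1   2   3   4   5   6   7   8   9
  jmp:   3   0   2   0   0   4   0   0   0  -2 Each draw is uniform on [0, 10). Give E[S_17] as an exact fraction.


Outcome values over d=0..9: [3, 0, 2, 0, 0, 4, 0, 0, 0, -2]
Σy = 7, Σy² = 33, M = 10
μ = 7/10 = 7/10,  σ² = 33/10 − (7/10)² = 281/100
E[S_17] = 0 + 17·(7/10) = 119/10

119/10


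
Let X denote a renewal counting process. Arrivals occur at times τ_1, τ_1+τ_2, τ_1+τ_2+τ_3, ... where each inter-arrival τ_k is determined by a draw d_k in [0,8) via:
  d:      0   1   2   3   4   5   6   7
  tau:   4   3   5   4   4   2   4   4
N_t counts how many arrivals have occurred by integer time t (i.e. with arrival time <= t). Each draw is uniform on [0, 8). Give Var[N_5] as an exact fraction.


Inter-arrival values over d=0..7: [4, 3, 5, 4, 4, 2, 4, 4]
Each d has probability 1/8, so the pmf of τ is: f(2) = 1/8, f(3) = 1/8, f(4) = 5/8, f(5) = 1/8
Let p_n(j) = P(N_n = j), with p_0 = [1]. Condition on τ_1: p_n(0) = P(τ > n), and for j >= 1, p_n(j) = Σ_{k<=n} f(k)·p_{n−k}(j−1)
p_1 = [1]  (j = 0)
p_2 = [7/8, 1/8]  (j = 0..1)
p_3 = [3/4, 1/4]  (j = 0..1)
p_4 = [1/8, 55/64, 1/64]  (j = 0..2)
p_5 = [0, 61/64, 3/64]  (j = 0..2)
E[N_5] = Σ j·p_5(j) = 67/64;  E[N_5²] = Σ j²·p_5(j) = 73/64
Var[N_5] = 73/64 − (67/64)² = 183/4096

183/4096


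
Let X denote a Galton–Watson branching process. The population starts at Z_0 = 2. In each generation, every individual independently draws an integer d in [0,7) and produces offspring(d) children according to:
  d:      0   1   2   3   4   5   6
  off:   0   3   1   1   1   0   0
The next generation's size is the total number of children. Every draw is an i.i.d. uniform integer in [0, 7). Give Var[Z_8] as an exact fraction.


Outcome values over d=0..6: [0, 3, 1, 1, 1, 0, 0]
Σy = 6, Σy² = 12, M = 7
μ = 6/7 = 6/7,  σ² = 12/7 − (6/7)² = 48/49
V_0 = 0, E_0 = 2
V_1 = 48/49·E_0 + (6/7)²·V_0 = 96/49;  E_1 = 12/7
V_2 = 48/49·E_1 + (6/7)²·V_1 = 7488/2401;  E_2 = 72/49
V_3 = 48/49·E_2 + (6/7)²·V_2 = 438912/117649;  E_3 = 432/343
V_4 = 48/49·E_3 + (6/7)²·V_3 = 22913280/5764801;  E_4 = 2592/2401
V_5 = 48/49·E_4 + (6/7)²·V_4 = 1123600896/282475249;  E_5 = 15552/16807
V_6 = 48/49·E_5 + (6/7)²·V_5 = 52995990528/13841287201;  E_6 = 93312/117649
V_7 = 48/49·E_6 + (6/7)²·V_6 = 2434802706432/678223072849;  E_7 = 559872/823543
V_8 = 48/49·E_7 + (6/7)²·V_7 = 109784673423360/33232930569601;  E_8 = 3359232/5764801

109784673423360/33232930569601


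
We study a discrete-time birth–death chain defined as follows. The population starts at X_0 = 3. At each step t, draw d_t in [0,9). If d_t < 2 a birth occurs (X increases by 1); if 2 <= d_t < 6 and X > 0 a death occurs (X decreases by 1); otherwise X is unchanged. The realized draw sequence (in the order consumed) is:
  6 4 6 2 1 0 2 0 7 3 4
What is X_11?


1

t=0: X=3, d=6 → hold, X_1=3
t=1: X=3, d=4 → death, X_2=2
t=2: X=2, d=6 → hold, X_3=2
t=3: X=2, d=2 → death, X_4=1
t=4: X=1, d=1 → birth, X_5=2
t=5: X=2, d=0 → birth, X_6=3
t=6: X=3, d=2 → death, X_7=2
t=7: X=2, d=0 → birth, X_8=3
t=8: X=3, d=7 → hold, X_9=3
t=9: X=3, d=3 → death, X_10=2
t=10: X=2, d=4 → death, X_11=1


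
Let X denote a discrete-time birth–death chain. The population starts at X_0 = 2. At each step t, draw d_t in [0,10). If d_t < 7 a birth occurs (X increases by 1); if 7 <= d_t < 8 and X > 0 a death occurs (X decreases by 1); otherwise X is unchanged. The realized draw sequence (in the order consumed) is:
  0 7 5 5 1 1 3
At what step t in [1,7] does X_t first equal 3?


t=0: X=2, d=0 → birth, X_1=3
t=1: X=3, d=7 → death, X_2=2
t=2: X=2, d=5 → birth, X_3=3
t=3: X=3, d=5 → birth, X_4=4
t=4: X=4, d=1 → birth, X_5=5
t=5: X=5, d=1 → birth, X_6=6
t=6: X=6, d=3 → birth, X_7=7

1


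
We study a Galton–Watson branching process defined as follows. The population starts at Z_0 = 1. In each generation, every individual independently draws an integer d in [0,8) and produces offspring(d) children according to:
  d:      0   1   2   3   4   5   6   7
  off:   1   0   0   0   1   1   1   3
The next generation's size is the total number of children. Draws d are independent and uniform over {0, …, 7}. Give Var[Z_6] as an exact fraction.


133569010575/68719476736

Outcome values over d=0..7: [1, 0, 0, 0, 1, 1, 1, 3]
Σy = 7, Σy² = 13, M = 8
μ = 7/8 = 7/8,  σ² = 13/8 − (7/8)² = 55/64
V_0 = 0, E_0 = 1
V_1 = 55/64·E_0 + (7/8)²·V_0 = 55/64;  E_1 = 7/8
V_2 = 55/64·E_1 + (7/8)²·V_1 = 5775/4096;  E_2 = 49/64
V_3 = 55/64·E_2 + (7/8)²·V_2 = 455455/262144;  E_3 = 343/512
V_4 = 55/64·E_3 + (7/8)²·V_3 = 31976175/16777216;  E_4 = 2401/4096
V_5 = 55/64·E_4 + (7/8)²·V_4 = 2107729855/1073741824;  E_5 = 16807/32768
V_6 = 55/64·E_5 + (7/8)²·V_5 = 133569010575/68719476736;  E_6 = 117649/262144


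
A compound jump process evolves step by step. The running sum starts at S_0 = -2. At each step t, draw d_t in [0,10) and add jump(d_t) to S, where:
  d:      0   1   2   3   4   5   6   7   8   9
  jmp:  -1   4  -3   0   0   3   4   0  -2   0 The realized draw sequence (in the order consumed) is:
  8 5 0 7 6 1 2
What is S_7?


3

t=0: S=-2, d=8, jump=-2, S_1=-4
t=1: S=-4, d=5, jump=3, S_2=-1
t=2: S=-1, d=0, jump=-1, S_3=-2
t=3: S=-2, d=7, jump=0, S_4=-2
t=4: S=-2, d=6, jump=4, S_5=2
t=5: S=2, d=1, jump=4, S_6=6
t=6: S=6, d=2, jump=-3, S_7=3


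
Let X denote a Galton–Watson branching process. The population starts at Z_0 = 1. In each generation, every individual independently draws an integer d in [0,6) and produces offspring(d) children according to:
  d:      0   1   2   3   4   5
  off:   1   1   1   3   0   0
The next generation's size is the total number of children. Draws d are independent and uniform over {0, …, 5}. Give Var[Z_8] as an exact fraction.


Outcome values over d=0..5: [1, 1, 1, 3, 0, 0]
Σy = 6, Σy² = 12, M = 6
μ = 6/6 = 1,  σ² = 12/6 − (1)² = 1
V_0 = 0, E_0 = 1
V_1 = 1·E_0 + (1)²·V_0 = 1;  E_1 = 1
V_2 = 1·E_1 + (1)²·V_1 = 2;  E_2 = 1
V_3 = 1·E_2 + (1)²·V_2 = 3;  E_3 = 1
V_4 = 1·E_3 + (1)²·V_3 = 4;  E_4 = 1
V_5 = 1·E_4 + (1)²·V_4 = 5;  E_5 = 1
V_6 = 1·E_5 + (1)²·V_5 = 6;  E_6 = 1
V_7 = 1·E_6 + (1)²·V_6 = 7;  E_7 = 1
V_8 = 1·E_7 + (1)²·V_7 = 8;  E_8 = 1

8


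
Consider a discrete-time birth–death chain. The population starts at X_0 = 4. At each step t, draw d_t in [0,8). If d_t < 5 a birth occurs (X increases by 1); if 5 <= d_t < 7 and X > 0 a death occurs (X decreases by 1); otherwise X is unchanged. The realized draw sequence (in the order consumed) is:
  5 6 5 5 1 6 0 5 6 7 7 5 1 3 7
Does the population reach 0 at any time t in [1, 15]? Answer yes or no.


yes

t=0: X=4, d=5 → death, X_1=3
t=1: X=3, d=6 → death, X_2=2
t=2: X=2, d=5 → death, X_3=1
t=3: X=1, d=5 → death, X_4=0
t=4: X=0, d=1 → birth, X_5=1
t=5: X=1, d=6 → death, X_6=0
t=6: X=0, d=0 → birth, X_7=1
t=7: X=1, d=5 → death, X_8=0
t=8: X=0, d=6 → hold, X_9=0
t=9: X=0, d=7 → hold, X_10=0
t=10: X=0, d=7 → hold, X_11=0
t=11: X=0, d=5 → hold, X_12=0
t=12: X=0, d=1 → birth, X_13=1
t=13: X=1, d=3 → birth, X_14=2
t=14: X=2, d=7 → hold, X_15=2
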